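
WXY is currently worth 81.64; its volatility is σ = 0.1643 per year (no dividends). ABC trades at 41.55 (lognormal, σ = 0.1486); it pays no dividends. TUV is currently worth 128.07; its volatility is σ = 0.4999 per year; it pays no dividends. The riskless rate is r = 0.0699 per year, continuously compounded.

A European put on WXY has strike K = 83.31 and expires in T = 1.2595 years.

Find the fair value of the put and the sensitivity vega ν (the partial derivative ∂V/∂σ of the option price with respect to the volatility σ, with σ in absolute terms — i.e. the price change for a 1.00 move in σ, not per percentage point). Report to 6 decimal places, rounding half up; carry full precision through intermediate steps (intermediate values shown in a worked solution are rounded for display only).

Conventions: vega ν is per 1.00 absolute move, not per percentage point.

price = 3.511374
ν = 32.884856

σ√T = 0.1643·√1.2595 = 0.184390
d₁ = (ln(S/K) + (r+σ²/2)T) / (σ√T) = (ln(81.64/83.31) + (0.0699+0.1643²/2)·1.2595) / 0.184390 = (-0.020249 + 0.105039) / 0.184390 = 0.459839
d₂ = d₁ − σ√T = 0.459839 − 0.184390 = 0.275449
e^{−rT} = 0.915725
N(−d₁) = 0.322816,  N(−d₂) = 0.391486
Put price V = K·e^{−rT}·N(−d₂) − S·N(−d₁) = 29.866063 − 26.354689 = 3.511374
φ(d₁) = (1/√(2π))·e^{−d₁²/2} = 0.358917
ν = S·φ(d₁)·√T = 32.884856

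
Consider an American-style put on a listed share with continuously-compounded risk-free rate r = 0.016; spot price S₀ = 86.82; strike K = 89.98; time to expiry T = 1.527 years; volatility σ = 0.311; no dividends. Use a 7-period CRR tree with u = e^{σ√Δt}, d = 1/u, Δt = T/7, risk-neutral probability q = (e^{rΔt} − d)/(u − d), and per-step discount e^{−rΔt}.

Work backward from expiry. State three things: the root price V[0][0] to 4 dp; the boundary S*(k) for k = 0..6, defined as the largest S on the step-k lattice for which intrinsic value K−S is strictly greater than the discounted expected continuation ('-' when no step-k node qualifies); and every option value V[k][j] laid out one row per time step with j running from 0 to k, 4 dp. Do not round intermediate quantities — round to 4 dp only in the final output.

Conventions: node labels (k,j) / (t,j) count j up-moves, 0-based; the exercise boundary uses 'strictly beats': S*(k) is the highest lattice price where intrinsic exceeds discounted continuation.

price = 14.4286
boundary = - - - 56.1526 48.5608 56.1526 64.9311
tree:
14.4286
19.8570 8.5527
26.4225 12.7679 3.9705
33.8274 18.4567 6.5929 1.1098
41.4192 25.6258 10.6921 2.1243 0.0000
47.9845 33.8274 16.7762 4.0661 0.0000 0.0000
53.6622 41.4192 25.0489 7.7831 0.0000 0.0000 0.0000
58.5723 47.9845 33.8274 14.8979 0.0000 0.0000 0.0000 0.0000

Δt=0.21814  u=1.15633  d=0.86480  q=0.47574  discount=0.99652
step 7 (expiry): payoffs max(K−S,0) = 58.5723 47.9845 33.8274 14.8979 0.0000 0.0000 0.0000 0.0000
step 6: (k=6,j=0): S=36.3178, K−S=53.6622, hold=53.3487 ⇒ V=53.6622 exercise | (k=6,j=1): S=48.5608, K−S=41.4192, hold=41.1057 ⇒ V=41.4192 exercise | (k=6,j=2): S=64.9311, K−S=25.0489, hold=24.7354 ⇒ V=25.0489 exercise | (k=6,j=3): S=86.8200, K−S=3.1600, hold=7.7831 ⇒ V=7.7831 continue | (k=6,j=4): S=116.0878, K−S=0.0000, hold=0.0000 ⇒ V=0.0000 continue | (k=6,j=5): S=155.2221, K−S=0.0000, hold=0.0000 ⇒ V=0.0000 continue | (k=6,j=6): S=207.5488, K−S=0.0000, hold=0.0000 ⇒ V=0.0000 continue  boundary S*=64.9311
step 5: (k=5,j=0): S=41.9955, K−S=47.9845, hold=47.6710 ⇒ V=47.9845 exercise | (k=5,j=1): S=56.1526, K−S=33.8274, hold=33.5139 ⇒ V=33.8274 exercise | (k=5,j=2): S=75.0821, K−S=14.8979, hold=16.7762 ⇒ V=16.7762 continue | (k=5,j=3): S=100.3929, K−S=0.0000, hold=4.0661 ⇒ V=4.0661 continue | (k=5,j=4): S=134.2363, K−S=0.0000, hold=0.0000 ⇒ V=0.0000 continue | (k=5,j=5): S=179.4886, K−S=0.0000, hold=0.0000 ⇒ V=0.0000 continue  boundary S*=56.1526
step 4: (k=4,j=0): S=48.5608, K−S=41.4192, hold=41.1057 ⇒ V=41.4192 exercise | (k=4,j=1): S=64.9311, K−S=25.0489, hold=25.6258 ⇒ V=25.6258 continue | (k=4,j=2): S=86.8200, K−S=3.1600, hold=10.6921 ⇒ V=10.6921 continue | (k=4,j=3): S=116.0878, K−S=0.0000, hold=2.1243 ⇒ V=2.1243 continue | (k=4,j=4): S=155.2221, K−S=0.0000, hold=0.0000 ⇒ V=0.0000 continue  boundary S*=48.5608
step 3: (k=3,j=0): S=56.1526, K−S=33.8274, hold=33.7875 ⇒ V=33.8274 exercise | (k=3,j=1): S=75.0821, K−S=14.8979, hold=18.4567 ⇒ V=18.4567 continue | (k=3,j=2): S=100.3929, K−S=0.0000, hold=6.5929 ⇒ V=6.5929 continue | (k=3,j=3): S=134.2363, K−S=0.0000, hold=1.1098 ⇒ V=1.1098 continue  boundary S*=56.1526
step 2: (k=2,j=0): S=64.9311, K−S=25.0489, hold=26.4225 ⇒ V=26.4225 continue | (k=2,j=1): S=86.8200, K−S=3.1600, hold=12.7679 ⇒ V=12.7679 continue | (k=2,j=2): S=116.0878, K−S=0.0000, hold=3.9705 ⇒ V=3.9705 continue  boundary S*=-
step 1: (k=1,j=0): S=75.0821, K−S=14.8979, hold=19.8570 ⇒ V=19.8570 continue | (k=1,j=1): S=100.3929, K−S=0.0000, hold=8.5527 ⇒ V=8.5527 continue  boundary S*=-
step 0: (k=0,j=0): S=86.8200, K−S=3.1600, hold=14.4286 ⇒ V=14.4286 continue  boundary S*=-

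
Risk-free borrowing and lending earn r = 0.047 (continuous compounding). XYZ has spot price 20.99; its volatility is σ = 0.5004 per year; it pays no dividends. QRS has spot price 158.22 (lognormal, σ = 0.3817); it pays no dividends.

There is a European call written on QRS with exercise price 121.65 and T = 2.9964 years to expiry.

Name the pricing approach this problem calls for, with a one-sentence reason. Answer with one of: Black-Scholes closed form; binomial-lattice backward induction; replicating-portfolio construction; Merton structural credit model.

Key observation: the instrument is a plain European call (strike 121.65) on a lognormal asset; the exact continuous-time formula applies directly.

framework: Black-Scholes closed form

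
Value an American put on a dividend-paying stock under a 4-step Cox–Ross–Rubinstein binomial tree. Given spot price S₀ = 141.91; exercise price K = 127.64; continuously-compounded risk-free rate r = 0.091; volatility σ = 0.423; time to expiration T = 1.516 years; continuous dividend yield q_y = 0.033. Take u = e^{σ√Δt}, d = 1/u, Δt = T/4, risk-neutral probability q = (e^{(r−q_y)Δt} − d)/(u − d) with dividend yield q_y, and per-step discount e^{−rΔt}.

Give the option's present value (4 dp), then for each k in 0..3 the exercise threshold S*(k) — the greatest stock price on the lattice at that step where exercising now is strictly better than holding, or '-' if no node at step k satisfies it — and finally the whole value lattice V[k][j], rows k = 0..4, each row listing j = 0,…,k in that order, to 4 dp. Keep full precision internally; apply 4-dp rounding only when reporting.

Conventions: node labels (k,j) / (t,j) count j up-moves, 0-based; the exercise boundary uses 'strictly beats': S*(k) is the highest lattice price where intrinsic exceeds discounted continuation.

Δt=0.37900  u=1.29746  d=0.77073  q=0.47746  discount=0.96610
step 4 (expiry): payoffs max(K−S,0) = 77.5637 43.3410 0.0000 0.0000 0.0000
step 3: (k=3,j=0): S=64.9722, K−S=62.6678, hold=59.1483 ⇒ V=62.6678 exercise | (k=3,j=1): S=109.3749, K−S=18.2651, hold=21.8797 ⇒ V=21.8797 continue | (k=3,j=2): S=184.1231, K−S=0.0000, hold=0.0000 ⇒ V=0.0000 continue | (k=3,j=3): S=309.9550, K−S=0.0000, hold=0.0000 ⇒ V=0.0000 continue  boundary S*=64.9722
step 2: (k=2,j=0): S=84.2990, K−S=43.3410, hold=41.7289 ⇒ V=43.3410 exercise | (k=2,j=1): S=141.9100, K−S=0.0000, hold=11.0455 ⇒ V=11.0455 continue | (k=2,j=2): S=238.8930, K−S=0.0000, hold=0.0000 ⇒ V=0.0000 continue  boundary S*=84.2990
step 1: (k=1,j=0): S=109.3749, K−S=18.2651, hold=26.9747 ⇒ V=26.9747 continue | (k=1,j=1): S=184.1231, K−S=0.0000, hold=5.5761 ⇒ V=5.5761 continue  boundary S*=-
step 0: (k=0,j=0): S=141.9100, K−S=0.0000, hold=16.1896 ⇒ V=16.1896 continue  boundary S*=-

price = 16.1896
boundary = - - 84.2990 64.9722
tree:
16.1896
26.9747 5.5761
43.3410 11.0455 0.0000
62.6678 21.8797 0.0000 0.0000
77.5637 43.3410 0.0000 0.0000 0.0000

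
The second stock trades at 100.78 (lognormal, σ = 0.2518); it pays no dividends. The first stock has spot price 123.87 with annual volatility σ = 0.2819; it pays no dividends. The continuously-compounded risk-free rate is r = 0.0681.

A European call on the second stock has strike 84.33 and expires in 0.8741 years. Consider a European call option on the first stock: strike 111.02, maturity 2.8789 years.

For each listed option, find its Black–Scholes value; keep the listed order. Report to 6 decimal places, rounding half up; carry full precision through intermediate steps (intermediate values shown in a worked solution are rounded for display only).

price(the second stock call K=84.33) = 23.038346
price(the first stock call K=111.02) = 40.538083

[the second stock call K=84.33]
σ√T = 0.2518·√0.8741 = 0.235416
d₁ = (ln(S/K) + (r+σ²/2)T) / (σ√T) = (ln(100.78/84.33) + (0.0681+0.2518²/2)·0.8741) / 0.235416 = (0.178202 + 0.087237) / 0.235416 = 1.127530
d₂ = d₁ − σ√T = 1.127530 − 0.235416 = 0.892114
e^{−rT} = 0.942211
N(d₁) = 0.870241,  N(d₂) = 0.813834
price = S·N(d₁) − K·e^{−rT}·N(d₂) = 87.702869 − 64.664523 = 23.038346
[the first stock call K=111.02]
σ√T = 0.2819·√2.8789 = 0.478309
d₁ = (ln(S/K) + (r+σ²/2)T) / (σ√T) = (ln(123.87/111.02) + (0.0681+0.2819²/2)·2.8789) / 0.478309 = (0.109522 + 0.310443) / 0.478309 = 0.878021
d₂ = d₁ − σ√T = 0.878021 − 0.478309 = 0.399712
e^{−rT} = 0.821969
N(d₁) = 0.810034,  N(d₂) = 0.655316
price = S·N(d₁) − K·e^{−rT}·N(d₂) = 100.338880 − 59.800797 = 40.538083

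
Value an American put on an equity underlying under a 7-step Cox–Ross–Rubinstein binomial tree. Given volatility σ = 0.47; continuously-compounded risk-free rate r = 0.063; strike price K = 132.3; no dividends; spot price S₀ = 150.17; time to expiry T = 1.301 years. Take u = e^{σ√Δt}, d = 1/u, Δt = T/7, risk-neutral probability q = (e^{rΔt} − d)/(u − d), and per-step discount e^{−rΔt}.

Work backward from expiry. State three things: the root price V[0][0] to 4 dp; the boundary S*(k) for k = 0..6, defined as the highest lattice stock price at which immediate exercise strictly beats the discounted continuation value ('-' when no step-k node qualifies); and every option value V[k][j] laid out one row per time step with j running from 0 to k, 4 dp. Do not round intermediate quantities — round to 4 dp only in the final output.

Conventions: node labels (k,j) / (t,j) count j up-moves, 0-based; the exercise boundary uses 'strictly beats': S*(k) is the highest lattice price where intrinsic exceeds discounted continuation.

Δt=0.18586, u=1.22461, d=0.81659, q=0.47838, disc=e^(-rΔt)=0.98836
k=7 terminal: V=max(K-S,0) → 95.9421 77.7752 50.5308 9.6732 0.0000 0.0000 0.0000 0.0000
k=6: j=0 S=44.5242 intr=87.7758 cont=86.2357 V=87.7758[EX]; j=1 S=66.7716 intr=65.5284 cont=63.9883 V=65.5284[EX]; j=2 S=100.1354 intr=32.1646 cont=30.6245 V=32.1646[EX]; j=3 S=150.1700 intr=0.0000 cont=4.9870 V=4.9870[hold]; j=4 S=225.2054 intr=0.0000 cont=0.0000 V=0.0000[hold]; j=5 S=337.7337 intr=0.0000 cont=0.0000 V=0.0000[hold]; j=6 S=506.4889 intr=0.0000 cont=0.0000 V=0.0000[hold]  S*(6)=100.1354
k=5: j=0 S=54.5248 intr=77.7752 cont=76.2351 V=77.7752[EX]; j=1 S=81.7692 intr=50.5308 cont=48.9907 V=50.5308[EX]; j=2 S=122.6268 intr=9.6732 cont=18.9402 V=18.9402[hold]; j=3 S=183.8997 intr=0.0000 cont=2.5710 V=2.5710[hold]; j=4 S=275.7888 intr=0.0000 cont=0.0000 V=0.0000[hold]; j=5 S=413.5920 intr=0.0000 cont=0.0000 V=0.0000[hold]  S*(5)=81.7692
k=4: j=0 S=66.7716 intr=65.5284 cont=63.9883 V=65.5284[EX]; j=1 S=100.1354 intr=32.1646 cont=35.0061 V=35.0061[hold]; j=2 S=150.1700 intr=0.0000 cont=10.9802 V=10.9802[hold]; j=3 S=225.2054 intr=0.0000 cont=1.3255 V=1.3255[hold]; j=4 S=337.7337 intr=0.0000 cont=0.0000 V=0.0000[hold]  S*(4)=66.7716
k=3: j=0 S=81.7692 intr=50.5308 cont=50.3342 V=50.5308[EX]; j=1 S=122.6268 intr=9.6732 cont=23.2388 V=23.2388[hold]; j=2 S=183.8997 intr=0.0000 cont=6.2875 V=6.2875[hold]; j=3 S=275.7888 intr=0.0000 cont=0.6833 V=0.6833[hold]  S*(3)=81.7692
k=2: j=0 S=100.1354 intr=32.1646 cont=37.0386 V=37.0386[hold]; j=1 S=150.1700 intr=0.0000 cont=14.9535 V=14.9535[hold]; j=2 S=225.2054 intr=0.0000 cont=3.5646 V=3.5646[hold]  S*(2)=-
k=1: j=0 S=122.6268 intr=9.6732 cont=26.1653 V=26.1653[hold]; j=1 S=183.8997 intr=0.0000 cont=9.3946 V=9.3946[hold]  S*(1)=-
k=0: j=0 S=150.1700 intr=0.0000 cont=17.9313 V=17.9313[hold]  S*(0)=-

price = 17.9313
boundary = - - - 81.7692 66.7716 81.7692 100.1354
tree:
17.9313
26.1653 9.3946
37.0386 14.9535 3.5646
50.5308 23.2388 6.2875 0.6833
65.5284 35.0061 10.9802 1.3255 0.0000
77.7752 50.5308 18.9402 2.5710 0.0000 0.0000
87.7758 65.5284 32.1646 4.9870 0.0000 0.0000 0.0000
95.9421 77.7752 50.5308 9.6732 0.0000 0.0000 0.0000 0.0000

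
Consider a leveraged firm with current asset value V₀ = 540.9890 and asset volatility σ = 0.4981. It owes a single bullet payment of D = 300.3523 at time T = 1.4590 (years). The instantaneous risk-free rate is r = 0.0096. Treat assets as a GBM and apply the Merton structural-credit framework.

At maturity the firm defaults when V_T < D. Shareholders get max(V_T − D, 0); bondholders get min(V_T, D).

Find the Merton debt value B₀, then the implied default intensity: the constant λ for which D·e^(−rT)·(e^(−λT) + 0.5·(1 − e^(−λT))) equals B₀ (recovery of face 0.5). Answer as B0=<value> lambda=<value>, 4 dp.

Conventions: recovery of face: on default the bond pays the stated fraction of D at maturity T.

B0=276.7264 lambda=0.0965

Work the structural quantities from V₀ = 540.9890 against face 300.3523:
d₁ = [ln(V₀/D) + (r + σ²/2)T] / (σ√T)
   = [ln(540.9890/300.3523) + (0.0096 + 0.5·0.4981²)·1.4590] / (0.4981·√1.4590)
   = [0.588443 + 0.194998] / 0.601650 = 1.302153
d₂ = d₁ − σ√T = 1.302153 − 0.601650 = 0.700503
N(d₁) = 0.903568,  N(d₂) = 0.758193,  e^(−rT) = 0.986091
E₀ = V₀·N(d₁) − D·e^(−rT)·N(d₂)
   = 540.9890·0.903568 − 300.3523·0.986091·0.758193 = 264.262608
B₀ = V₀ − E₀ = 540.9890 − 264.262608 = 276.726392
e^(−λT) = (B₀·e^(rT)/D − 0.5)/(1 − 0.5) = (276.7264·1.014105/300.3523 − 0.5)/0.5 = 0.86866964
λ = −ln(0.86866964)/1.4590 = 0.096499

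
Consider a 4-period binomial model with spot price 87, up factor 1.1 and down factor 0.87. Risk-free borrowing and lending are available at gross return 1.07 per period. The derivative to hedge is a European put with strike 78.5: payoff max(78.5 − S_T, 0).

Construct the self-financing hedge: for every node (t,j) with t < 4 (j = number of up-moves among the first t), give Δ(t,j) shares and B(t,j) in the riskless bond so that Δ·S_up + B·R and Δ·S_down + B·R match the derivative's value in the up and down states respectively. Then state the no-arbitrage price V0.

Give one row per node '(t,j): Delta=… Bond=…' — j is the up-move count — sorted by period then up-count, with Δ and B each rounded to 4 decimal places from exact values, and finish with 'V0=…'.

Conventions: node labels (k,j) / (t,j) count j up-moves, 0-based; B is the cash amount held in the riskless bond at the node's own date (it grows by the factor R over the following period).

Under the risk-neutral measure, an up-move has probability p* = (R−d)/(u−d) = 0.8696 and values discount at R = 1.07.
Payoffs at expiry: V(4,0)=28.6579, V(4,1)=15.4813, V(4,2)=0.0000, V(4,3)=0.0000, V(4,4)=0.0000
  t=3,j=0: stock 57.2898 → up 63.0187 (V=15.4813), down 49.8421 (V=28.6579). Price 16.0747; hedge Δ=-1.0000, bond B=73.3645.
  t=3,j=1: stock 72.4353 → up 79.6789 (V=0.0000), down 63.0187 (V=15.4813). Price 1.8872; hedge Δ=-0.9292, bond B=69.1970.
  t=3,j=2: stock 91.5849 → up 100.7434 (V=0.0000), down 79.6789 (V=0.0000). Price 0.0000; hedge Δ=0.0000, bond B=0.0000.
  t=3,j=3: stock 115.7970 → up 127.3767 (V=0.0000), down 100.7434 (V=0.0000). Price 0.0000; hedge Δ=0.0000, bond B=0.0000.
  t=2,j=0: stock 65.8503 → up 72.4353 (V=1.8872), down 57.2898 (V=16.0747). Price 3.4932; hedge Δ=-0.9367, bond B=65.1781.
  t=2,j=1: stock 83.2590 → up 91.5849 (V=0.0000), down 72.4353 (V=1.8872). Price 0.2301; hedge Δ=-0.0986, bond B=8.4352.
  t=2,j=2: stock 105.2700 → up 115.7970 (V=0.0000), down 91.5849 (V=0.0000). Price 0.0000; hedge Δ=0.0000, bond B=0.0000.
  t=1,j=0: stock 75.6900 → up 83.2590 (V=0.2301), down 65.8503 (V=3.4932). Price 0.6128; hedge Δ=-0.1874, bond B=14.8005.
  t=1,j=1: stock 95.7000 → up 105.2700 (V=0.0000), down 83.2590 (V=0.2301). Price 0.0280; hedge Δ=-0.0105, bond B=1.0283.
  t=0,j=0: stock 87.0000 → up 95.7000 (V=0.0280), down 75.6900 (V=0.6128). Price 0.0975; hedge Δ=-0.0292, bond B=2.6399.
Check: Δ(0,0)·S0 + B(0,0) = 0.0975 = V0.

(0,0): Delta=-0.0292 Bond=2.6399
(1,0): Delta=-0.1874 Bond=14.8005
(1,1): Delta=-0.0105 Bond=1.0283
(2,0): Delta=-0.9367 Bond=65.1781
(2,1): Delta=-0.0986 Bond=8.4352
(2,2): Delta=0.0000 Bond=0.0000
(3,0): Delta=-1.0000 Bond=73.3645
(3,1): Delta=-0.9292 Bond=69.1970
(3,2): Delta=0.0000 Bond=0.0000
(3,3): Delta=0.0000 Bond=0.0000
V0=0.0975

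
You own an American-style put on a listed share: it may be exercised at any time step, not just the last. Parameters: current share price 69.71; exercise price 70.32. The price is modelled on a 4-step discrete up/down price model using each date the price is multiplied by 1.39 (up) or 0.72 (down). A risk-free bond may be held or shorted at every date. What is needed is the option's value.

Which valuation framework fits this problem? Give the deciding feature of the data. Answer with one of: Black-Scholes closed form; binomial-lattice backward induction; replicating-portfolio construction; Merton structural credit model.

Key observation: early exercise of the strike-70.32 put must be checked at each of the 4 dates (spot 69.71), which forces a node-by-node comparison of intrinsic and continuation value backward from expiry.

framework: binomial-lattice backward induction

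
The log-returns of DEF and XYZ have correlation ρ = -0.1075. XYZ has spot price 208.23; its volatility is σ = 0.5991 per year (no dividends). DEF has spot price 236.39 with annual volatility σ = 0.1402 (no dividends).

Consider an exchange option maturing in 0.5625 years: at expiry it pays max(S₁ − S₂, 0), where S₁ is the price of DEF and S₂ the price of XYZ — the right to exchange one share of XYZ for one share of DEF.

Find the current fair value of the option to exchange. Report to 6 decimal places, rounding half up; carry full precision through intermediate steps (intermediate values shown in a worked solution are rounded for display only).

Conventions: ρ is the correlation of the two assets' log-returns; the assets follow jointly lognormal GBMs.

σ_eff = √(σ₁² + σ₂² − 2ρσ₁σ₂) = √(0.1402² + 0.5991² − 2·-0.1075·0.1402·0.5991) = 0.629790
d₁ = (ln(S₁/S₂) + (q₂ − q₁ + σ_eff²/2)T) / (σ_eff√T) = (ln(236.39/208.23) + (0.0 − 0.0 + 0.198318)·0.5625) / 0.472343 = 0.504705
d₂ = d₁ − σ_eff√T = 0.504705 − 0.472343 = 0.032362
N(d₁) = 0.693117,  N(d₂) = 0.512908
V = S₁·e^{−q₁T}·N(d₁) − S₂·e^{−q₂T}·N(d₂) = 163.845894 − 106.802909 = 57.042985
Key observation: the rate r is irrelevant here: denominating values in XYZ turns the exchange into a ratio option on S₁/S₂, and discounting at r drops out.

exchange price = 57.042985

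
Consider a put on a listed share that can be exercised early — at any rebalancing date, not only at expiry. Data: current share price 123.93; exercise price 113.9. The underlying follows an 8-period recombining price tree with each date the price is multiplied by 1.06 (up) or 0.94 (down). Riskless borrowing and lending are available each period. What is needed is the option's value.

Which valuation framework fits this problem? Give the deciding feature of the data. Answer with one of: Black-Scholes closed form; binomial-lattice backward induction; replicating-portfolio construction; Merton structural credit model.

framework: binomial-lattice backward induction

Key observation: the put (strike 113.9 on spot 123.93) is American-style on a 8-step discrete price model, so the early-exercise decision at every node requires stepwise backward valuation — a closed form cannot price the exercise right.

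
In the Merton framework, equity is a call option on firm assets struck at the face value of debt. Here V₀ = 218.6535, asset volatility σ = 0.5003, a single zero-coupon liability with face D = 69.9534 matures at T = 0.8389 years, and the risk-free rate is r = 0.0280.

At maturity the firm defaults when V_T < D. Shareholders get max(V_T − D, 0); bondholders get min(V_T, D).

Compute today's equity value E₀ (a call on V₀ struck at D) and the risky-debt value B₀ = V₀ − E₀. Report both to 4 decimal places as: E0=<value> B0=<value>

E0=150.4216 B0=68.2319

Work the structural quantities from V₀ = 218.6535 against face 69.9534:
d₁ = [ln(V₀/D) + (r + σ²/2)T] / (σ√T)
   = [ln(218.6535/69.9534) + (0.0280 + 0.5·0.5003²)·0.8389] / (0.5003·√0.8389)
   = [1.139659 + 0.128478] / 0.458232 = 2.767454
d₂ = d₁ − σ√T = 2.767454 − 0.458232 = 2.309222
N(d₁) = 0.997175,  N(d₂) = 0.989534,  e^(−rT) = 0.976785
E₀ = V₀·N(d₁) − D·e^(−rT)·N(d₂)
   = 218.6535·0.997175 − 69.9534·0.976785·0.989534 = 150.421560
B₀ = V₀ − E₀ = 218.6535 − 150.421560 = 68.231940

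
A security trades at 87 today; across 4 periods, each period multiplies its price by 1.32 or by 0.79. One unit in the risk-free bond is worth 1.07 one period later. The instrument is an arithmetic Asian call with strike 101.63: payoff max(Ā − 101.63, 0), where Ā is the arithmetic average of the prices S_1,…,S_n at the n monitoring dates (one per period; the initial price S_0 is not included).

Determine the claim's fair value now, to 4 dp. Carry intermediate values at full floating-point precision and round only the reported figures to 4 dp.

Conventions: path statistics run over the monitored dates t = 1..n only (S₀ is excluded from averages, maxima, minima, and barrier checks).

price = 12.0021

Risk-neutral up-probability p* = (R−d)/(u−d) = (1.07−0.79)/(1.32−0.79) = 0.5283; the claim prices as the p*-weighted sum of path payoffs discounted by R^4.
Enumerate all 2^4 = 16 price paths (U = up ×1.32, D = down ×0.79); each path with k up-moves has probability p*^k·(1−p*)^(4−k).
DDDD: Ā=49.9519, payoff=0.0000, prob=0.049506
UDDD: Ā=83.4640, payoff=0.0000, prob=0.055447
DUDD: Ā=71.9365, payoff=0.0000, prob=0.055447
UUDD: Ā=120.1976, payoff=18.5676, prob=0.062100
DDUD: Ā=62.8297, payoff=0.0000, prob=0.055447
UDUD: Ā=104.9813, payoff=3.3513, prob=0.062100
DUUD: Ā=93.4538, payoff=0.0000, prob=0.062100
UUUD: Ā=156.1507, payoff=54.5207, prob=0.069552
DDDU: Ā=55.6354, payoff=0.0000, prob=0.055447
UDDU: Ā=92.9605, payoff=0.0000, prob=0.062100
DUDU: Ā=81.4330, payoff=0.0000, prob=0.062100
UUDU: Ā=136.0652, payoff=34.4352, prob=0.069552
DDUU: Ā=72.3262, payoff=0.0000, prob=0.062100
UDUU: Ā=120.8489, payoff=19.2189, prob=0.069552
DUUU: Ā=109.3214, payoff=7.6914, prob=0.069552
UUUU: Ā=182.6636, payoff=81.0336, prob=0.077898
Price = Σ prob·payoff / R^4 = 15.732301 / 1.310796 = 12.0021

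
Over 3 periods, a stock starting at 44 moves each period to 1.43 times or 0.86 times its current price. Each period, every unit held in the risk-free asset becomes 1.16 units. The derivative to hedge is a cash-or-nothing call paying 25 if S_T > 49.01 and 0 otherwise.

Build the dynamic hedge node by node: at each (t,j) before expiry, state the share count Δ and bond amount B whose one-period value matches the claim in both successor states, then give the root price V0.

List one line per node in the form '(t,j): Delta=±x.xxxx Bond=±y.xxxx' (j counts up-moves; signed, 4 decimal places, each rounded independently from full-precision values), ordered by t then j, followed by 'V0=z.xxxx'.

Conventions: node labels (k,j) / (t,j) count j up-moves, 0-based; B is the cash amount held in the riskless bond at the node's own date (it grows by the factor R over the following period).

(0,0): Delta=0.3694 Bond=-7.6124
(1,0): Delta=0.5259 Bond=-14.7535
(1,1): Delta=0.2846 Bond=-3.4997
(2,0): Delta=0.0000 Bond=0.0000
(2,1): Delta=0.8105 Bond=-32.5166
(2,2): Delta=0.0000 Bond=21.5517
V0=8.6399

Risk-neutral probability p* = (R−d)/(u−d) = (1.16−0.86)/(1.43−0.86) = 0.5263.
At maturity the claim pays: V(3,0)=0.0000, V(3,1)=0.0000, V(3,2)=25.0000, V(3,3)=25.0000
Node (2,0) S=32.5424: V=(p*·0.0000+(1−p*)·0.0000)/1.16=0.0000; Δ=(0.0000−0.0000)/(46.5356−27.9865)=0.0000; B=V−Δ·S=0.0000
Node (2,1) S=54.1112: V=(p*·25.0000+(1−p*)·0.0000)/1.16=11.3430; Δ=(25.0000−0.0000)/(77.3790−46.5356)=0.8105; B=V−Δ·S=-32.5166
Node (2,2) S=89.9756: V=(p*·25.0000+(1−p*)·25.0000)/1.16=21.5517; Δ=(25.0000−25.0000)/(128.6651−77.3790)=0.0000; B=V−Δ·S=21.5517
Node (1,0) S=37.8400: V=(p*·11.3430+(1−p*)·0.0000)/1.16=5.1466; Δ=(11.3430−0.0000)/(54.1112−32.5424)=0.5259; B=V−Δ·S=-14.7535
Node (1,1) S=62.9200: V=(p*·21.5517+(1−p*)·11.3430)/1.16=14.4104; Δ=(21.5517−11.3430)/(89.9756−54.1112)=0.2846; B=V−Δ·S=-3.4997
Node (0,0) S=44.0000: V=(p*·14.4104+(1−p*)·5.1466)/1.16=8.6399; Δ=(14.4104−5.1466)/(62.9200−37.8400)=0.3694; B=V−Δ·S=-7.6124
Verification: the root portfolio costs Δ(0,0)·S0 + B(0,0) = 8.6399, matching V0.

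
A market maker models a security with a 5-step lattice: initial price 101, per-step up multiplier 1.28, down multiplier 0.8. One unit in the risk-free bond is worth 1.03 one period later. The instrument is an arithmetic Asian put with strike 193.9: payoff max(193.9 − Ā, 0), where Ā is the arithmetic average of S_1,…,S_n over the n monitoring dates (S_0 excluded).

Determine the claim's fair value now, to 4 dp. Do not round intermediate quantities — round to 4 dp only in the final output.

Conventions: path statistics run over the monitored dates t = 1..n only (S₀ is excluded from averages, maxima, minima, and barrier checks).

price = 72.7697

Risk-neutral up-probability p* = (R−d)/(u−d) = (1.03−0.8)/(1.28−0.8) = 0.4792; the claim prices as the p*-weighted sum of path payoffs discounted by R^5.
Enumerate all 2^5 = 32 price paths (U = up ×1.28, D = down ×0.8); each path with k up-moves has probability p*^k·(1−p*)^(5−k).
DDDDD: Ā=54.3235, payoff=139.5765, prob=0.038326
UDDDD: Ā=86.9175, payoff=106.9825, prob=0.035260
DUDDD: Ā=77.2215, payoff=116.6785, prob=0.035260
UUDDD: Ā=123.5544, payoff=70.3456, prob=0.032439
DDUDD: Ā=69.4647, payoff=124.4353, prob=0.035260
UDUDD: Ā=111.1436, payoff=82.7564, prob=0.032439
DUUDD: Ā=101.4476, payoff=92.4524, prob=0.032439
UUUDD: Ā=162.3161, payoff=31.5839, prob=0.029844
DDDUD: Ā=63.2593, payoff=130.6407, prob=0.035260
UDDUD: Ā=101.2149, payoff=92.6851, prob=0.032439
DUDUD: Ā=91.5189, payoff=102.3811, prob=0.032439
UUDUD: Ā=146.4302, payoff=47.4698, prob=0.029844
DDUUD: Ā=83.7621, payoff=110.1379, prob=0.032439
UDUUD: Ā=134.0193, payoff=59.8807, prob=0.029844
DUUUD: Ā=124.3233, payoff=69.5767, prob=0.029844
UUUUD: Ā=198.9173, payoff=0.0000, prob=0.027456
DDDDU: Ā=58.2949, payoff=135.6051, prob=0.035260
UDDDU: Ā=93.2719, payoff=100.6281, prob=0.032439
DUDDU: Ā=83.5759, payoff=110.3241, prob=0.032439
UUDDU: Ā=133.7214, payoff=60.1786, prob=0.029844
DDUDU: Ā=75.8191, payoff=118.0809, prob=0.032439
UDUDU: Ā=121.3106, payoff=72.5894, prob=0.029844
DUUDU: Ā=111.6146, payoff=82.2854, prob=0.029844
UUUDU: Ā=178.5833, payoff=15.3167, prob=0.027456
DDDUU: Ā=69.6137, payoff=124.2863, prob=0.032439
UDDUU: Ā=111.3819, payoff=82.5181, prob=0.029844
DUDUU: Ā=101.6859, payoff=92.2141, prob=0.029844
UUDUU: Ā=162.6974, payoff=31.2026, prob=0.027456
DDUUU: Ā=93.9291, payoff=99.9709, prob=0.029844
UDUUU: Ā=150.2865, payoff=43.6135, prob=0.027456
DUUUU: Ā=140.5905, payoff=53.3095, prob=0.027456
UUUUU: Ā=224.9448, payoff=0.0000, prob=0.025260
Price = Σ prob·payoff / R^5 = 84.360068 / 1.159274 = 72.7697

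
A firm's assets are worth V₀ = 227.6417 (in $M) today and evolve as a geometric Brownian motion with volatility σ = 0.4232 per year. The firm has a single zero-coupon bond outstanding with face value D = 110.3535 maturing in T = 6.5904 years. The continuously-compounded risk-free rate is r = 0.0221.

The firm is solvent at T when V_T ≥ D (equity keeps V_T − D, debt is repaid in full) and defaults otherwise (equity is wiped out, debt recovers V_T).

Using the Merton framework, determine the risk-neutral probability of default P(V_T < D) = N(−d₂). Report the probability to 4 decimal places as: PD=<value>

PD=0.3985

With assets at 227.6417 and a single debt payment of 110.3535 at 6.5904 years:
d₁ = [ln(V₀/D) + (r + σ²/2)T] / (σ√T)
   = [ln(227.6417/110.3535) + (0.0221 + 0.5·0.4232²)·6.5904] / (0.4232·√6.5904)
   = [0.724084 + 0.735812] / 1.086429 = 1.343756
d₂ = d₁ − σ√T = 1.343756 − 1.086429 = 0.257327
risk-neutral PD = N(−d₂) = N(-0.257327) = 0.398463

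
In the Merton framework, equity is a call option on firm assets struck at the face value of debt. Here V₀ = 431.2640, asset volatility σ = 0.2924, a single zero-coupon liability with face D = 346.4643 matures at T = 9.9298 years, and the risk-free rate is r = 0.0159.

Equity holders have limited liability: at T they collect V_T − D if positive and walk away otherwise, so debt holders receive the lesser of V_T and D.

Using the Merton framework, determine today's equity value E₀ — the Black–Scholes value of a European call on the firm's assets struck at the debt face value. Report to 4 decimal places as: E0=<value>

E0=206.5292

With assets at 431.2640 and a single debt payment of 346.4643 at 9.9298 years:
d₁ = [ln(V₀/D) + (r + σ²/2)T] / (σ√T)
   = [ln(431.2640/346.4643) + (0.0159 + 0.5·0.2924²)·9.9298] / (0.2924·√9.9298)
   = [0.218941 + 0.582372] / 0.921399 = 0.869669
d₂ = d₁ − σ√T = 0.869669 − 0.921399 = -0.051729
N(d₁) = 0.807759,  N(d₂) = 0.479372,  e^(−rT) = 0.853949
E₀ = V₀·N(d₁) − D·e^(−rT)·N(d₂)
   = 431.2640·0.807759 − 346.4643·0.853949·0.479372 = 206.529159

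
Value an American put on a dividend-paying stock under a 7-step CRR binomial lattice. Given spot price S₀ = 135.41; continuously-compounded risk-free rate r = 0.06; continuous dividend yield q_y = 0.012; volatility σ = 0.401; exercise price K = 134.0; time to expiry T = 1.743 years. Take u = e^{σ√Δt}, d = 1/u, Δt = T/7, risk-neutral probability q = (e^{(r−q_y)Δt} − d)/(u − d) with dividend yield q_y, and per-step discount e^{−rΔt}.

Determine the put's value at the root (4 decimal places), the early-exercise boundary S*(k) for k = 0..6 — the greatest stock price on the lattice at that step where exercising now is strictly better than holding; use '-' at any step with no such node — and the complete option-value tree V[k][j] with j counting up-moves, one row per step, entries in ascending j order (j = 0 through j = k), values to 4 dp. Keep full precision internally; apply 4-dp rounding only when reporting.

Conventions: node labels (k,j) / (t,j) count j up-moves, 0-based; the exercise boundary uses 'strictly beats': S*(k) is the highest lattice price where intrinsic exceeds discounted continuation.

Δt=0.24900, u=1.22152, d=0.81865, q=0.47999, disc=e^(-rΔt)=0.98517
k=7 terminal: V=max(K-S,0) → 100.6313 84.2100 59.7074 23.1466 0.0000 0.0000 0.0000 0.0000
k=6: j=0 S=40.7606 intr=93.2394 cont=91.3739 V=93.2394[EX]; j=1 S=60.8196 intr=73.1804 cont=71.3747 V=73.1804[EX]; j=2 S=90.7501 intr=43.2499 cont=41.5335 V=43.2499[EX]; j=3 S=135.4100 intr=0.0000 cont=11.8581 V=11.8581[hold]; j=4 S=202.0478 intr=0.0000 cont=0.0000 V=0.0000[hold]; j=5 S=301.4794 intr=0.0000 cont=0.0000 V=0.0000[hold]; j=6 S=449.8431 intr=0.0000 cont=0.0000 V=0.0000[hold]  S*(6)=90.7501
k=5: j=0 S=49.7900 intr=84.2100 cont=82.3715 V=84.2100[EX]; j=1 S=74.2926 intr=59.7074 cont=57.9420 V=59.7074[EX]; j=2 S=110.8534 intr=23.1466 cont=27.7643 V=27.7643[hold]; j=3 S=165.4065 intr=0.0000 cont=6.0749 V=6.0749[hold]; j=4 S=246.8061 intr=0.0000 cont=0.0000 V=0.0000[hold]; j=5 S=368.2640 intr=0.0000 cont=0.0000 V=0.0000[hold]  S*(5)=74.2926
k=4: j=0 S=60.8196 intr=73.1804 cont=71.3747 V=73.1804[EX]; j=1 S=90.7501 intr=43.2499 cont=43.7171 V=43.7171[hold]; j=2 S=135.4100 intr=0.0000 cont=17.0963 V=17.0963[hold]; j=3 S=202.0478 intr=0.0000 cont=3.1122 V=3.1122[hold]; j=4 S=301.4794 intr=0.0000 cont=0.0000 V=0.0000[hold]  S*(4)=60.8196
k=3: j=0 S=74.2926 intr=59.7074 cont=58.1629 V=59.7074[EX]; j=1 S=110.8534 intr=23.1466 cont=30.4807 V=30.4807[hold]; j=2 S=165.4065 intr=0.0000 cont=10.2302 V=10.2302[hold]; j=3 S=246.8061 intr=0.0000 cont=1.5944 V=1.5944[hold]  S*(3)=74.2926
k=2: j=0 S=90.7501 intr=43.2499 cont=45.0016 V=45.0016[hold]; j=1 S=135.4100 intr=0.0000 cont=20.4529 V=20.4529[hold]; j=2 S=202.0478 intr=0.0000 cont=5.9949 V=5.9949[hold]  S*(2)=-
k=1: j=0 S=110.8534 intr=23.1466 cont=32.7259 V=32.7259[hold]; j=1 S=165.4065 intr=0.0000 cont=13.3128 V=13.3128[hold]  S*(1)=-
k=0: j=0 S=135.4100 intr=0.0000 cont=23.0608 V=23.0608[hold]  S*(0)=-

price = 23.0608
boundary = - - - 74.2926 60.8196 74.2926 90.7501
tree:
23.0608
32.7259 13.3128
45.0016 20.4529 5.9949
59.7074 30.4807 10.2302 1.5944
73.1804 43.7171 17.0963 3.1122 0.0000
84.2100 59.7074 27.7643 6.0749 0.0000 0.0000
93.2394 73.1804 43.2499 11.8581 0.0000 0.0000 0.0000
100.6313 84.2100 59.7074 23.1466 0.0000 0.0000 0.0000 0.0000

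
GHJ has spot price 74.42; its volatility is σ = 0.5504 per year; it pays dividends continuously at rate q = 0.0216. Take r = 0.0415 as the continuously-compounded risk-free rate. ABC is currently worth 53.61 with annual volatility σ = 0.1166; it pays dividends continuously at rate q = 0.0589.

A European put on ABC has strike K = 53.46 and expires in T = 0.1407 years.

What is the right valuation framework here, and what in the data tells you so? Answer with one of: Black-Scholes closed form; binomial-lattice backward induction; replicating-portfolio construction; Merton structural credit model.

framework: Black-Scholes closed form

Key observation: the instrument is a plain European put (strike 53.46) on a lognormal asset; the exact continuous-time formula applies directly.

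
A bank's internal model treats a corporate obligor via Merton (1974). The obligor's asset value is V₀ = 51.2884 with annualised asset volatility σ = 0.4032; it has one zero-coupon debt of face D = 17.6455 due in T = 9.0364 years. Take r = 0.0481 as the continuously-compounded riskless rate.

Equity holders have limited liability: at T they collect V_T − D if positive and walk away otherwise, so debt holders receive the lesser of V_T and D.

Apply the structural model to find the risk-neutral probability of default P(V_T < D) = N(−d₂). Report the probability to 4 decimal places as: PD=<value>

PD=0.2634

With assets at 51.2884 and a single debt payment of 17.6455 at 9.0364 years:
d₁ = [ln(V₀/D) + (r + σ²/2)T] / (σ√T)
   = [ln(51.2884/17.6455) + (0.0481 + 0.5·0.4032²)·9.0364] / (0.4032·√9.0364)
   = [1.066984 + 1.169176] / 1.212044 = 1.844950
d₂ = d₁ − σ√T = 1.844950 − 1.212044 = 0.632906
risk-neutral PD = N(−d₂) = N(-0.632906) = 0.263397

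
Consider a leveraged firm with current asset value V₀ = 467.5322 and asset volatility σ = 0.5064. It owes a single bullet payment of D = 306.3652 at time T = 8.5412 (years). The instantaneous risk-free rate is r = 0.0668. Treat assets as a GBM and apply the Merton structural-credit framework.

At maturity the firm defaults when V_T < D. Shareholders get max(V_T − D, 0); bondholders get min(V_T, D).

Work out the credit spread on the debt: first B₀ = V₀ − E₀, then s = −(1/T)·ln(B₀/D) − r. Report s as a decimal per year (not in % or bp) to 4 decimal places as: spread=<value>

spread=0.0441

With assets at 467.5322 and a single debt payment of 306.3652 at 8.5412 years:
d₁ = [ln(V₀/D) + (r + σ²/2)T] / (σ√T)
   = [ln(467.5322/306.3652) + (0.0668 + 0.5·0.5064²)·8.5412] / (0.5064·√8.5412)
   = [0.422690 + 1.665709] / 1.479971 = 1.411108
d₂ = d₁ − σ√T = 1.411108 − 1.479971 = -0.068862
N(d₁) = 0.920894,  N(d₂) = 0.472550,  e^(−rT) = 0.565213
E₀ = V₀·N(d₁) − D·e^(−rT)·N(d₂)
   = 467.5322·0.920894 − 306.3652·0.565213·0.472550 = 348.719968
B₀ = V₀ − E₀ = 467.5322 − 348.719968 = 118.812232
spread = −(1/T)·ln(B₀/D) − r = −(1/8.5412)·ln(118.812232/306.3652) − 0.0668 = 0.04410169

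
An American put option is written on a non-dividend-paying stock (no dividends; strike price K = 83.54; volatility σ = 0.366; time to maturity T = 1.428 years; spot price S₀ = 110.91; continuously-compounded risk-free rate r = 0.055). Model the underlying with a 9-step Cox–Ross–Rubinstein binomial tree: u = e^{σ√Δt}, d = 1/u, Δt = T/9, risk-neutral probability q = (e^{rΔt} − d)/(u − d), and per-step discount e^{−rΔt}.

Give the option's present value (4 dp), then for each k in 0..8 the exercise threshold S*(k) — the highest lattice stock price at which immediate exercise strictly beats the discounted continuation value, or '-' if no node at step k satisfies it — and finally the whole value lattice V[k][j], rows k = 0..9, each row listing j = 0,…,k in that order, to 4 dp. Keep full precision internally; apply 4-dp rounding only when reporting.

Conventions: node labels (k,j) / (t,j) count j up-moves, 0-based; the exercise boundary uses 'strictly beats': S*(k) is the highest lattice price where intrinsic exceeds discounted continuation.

Δt=0.15867, u=1.15695, d=0.86434, q=0.49357, disc=e^(-rΔt)=0.99131
k=9 terminal: V=max(K-S,0) → 53.6770 43.5672 30.0350 11.9215 0.0000 0.0000 0.0000 0.0000 0.0000 0.0000
k=8: j=0 S=34.5501 intr=48.9899 cont=48.2641 V=48.9899[EX]; j=1 S=46.2465 intr=37.2935 cont=36.5676 V=37.2935[EX]; j=2 S=61.9027 intr=21.6373 cont=20.9114 V=21.6373[EX]; j=3 S=82.8591 intr=0.6809 cont=5.9850 V=5.9850[hold]; j=4 S=110.9100 intr=0.0000 cont=0.0000 V=0.0000[hold]; j=5 S=148.4572 intr=0.0000 cont=0.0000 V=0.0000[hold]; j=6 S=198.7155 intr=0.0000 cont=0.0000 V=0.0000[hold]; j=7 S=265.9881 intr=0.0000 cont=0.0000 V=0.0000[hold]; j=8 S=356.0349 intr=0.0000 cont=0.0000 V=0.0000[hold]  S*(8)=61.9027
k=7: j=0 S=39.9728 intr=43.5672 cont=42.8414 V=43.5672[EX]; j=1 S=53.5050 intr=30.0350 cont=29.3091 V=30.0350[EX]; j=2 S=71.6185 intr=11.9215 cont=13.7909 V=13.7909[hold]; j=3 S=95.8640 intr=0.0000 cont=3.0046 V=3.0046[hold]; j=4 S=128.3175 intr=0.0000 cont=0.0000 V=0.0000[hold]; j=5 S=171.7578 intr=0.0000 cont=0.0000 V=0.0000[hold]; j=6 S=229.9042 intr=0.0000 cont=0.0000 V=0.0000[hold]; j=7 S=307.7353 intr=0.0000 cont=0.0000 V=0.0000[hold]  S*(7)=53.5050
k=6: j=0 S=46.2465 intr=37.2935 cont=36.5676 V=37.2935[EX]; j=1 S=61.9027 intr=21.6373 cont=21.8261 V=21.8261[hold]; j=2 S=82.8591 intr=0.6809 cont=8.3935 V=8.3935[hold]; j=3 S=110.9100 intr=0.0000 cont=1.5084 V=1.5084[hold]; j=4 S=148.4572 intr=0.0000 cont=0.0000 V=0.0000[hold]; j=5 S=198.7155 intr=0.0000 cont=0.0000 V=0.0000[hold]; j=6 S=265.9881 intr=0.0000 cont=0.0000 V=0.0000[hold]  S*(6)=46.2465
k=5: j=0 S=53.5050 intr=30.0350 cont=29.4015 V=30.0350[EX]; j=1 S=71.6185 intr=11.9215 cont=15.0641 V=15.0641[hold]; j=2 S=95.8640 intr=0.0000 cont=4.9518 V=4.9518[hold]; j=3 S=128.3175 intr=0.0000 cont=0.7573 V=0.7573[hold]; j=4 S=171.7578 intr=0.0000 cont=0.0000 V=0.0000[hold]; j=5 S=229.9042 intr=0.0000 cont=0.0000 V=0.0000[hold]  S*(5)=53.5050
k=4: j=0 S=61.9027 intr=21.6373 cont=22.4490 V=22.4490[hold]; j=1 S=82.8591 intr=0.6809 cont=9.9855 V=9.9855[hold]; j=2 S=110.9100 intr=0.0000 cont=2.8565 V=2.8565[hold]; j=3 S=148.4572 intr=0.0000 cont=0.3802 V=0.3802[hold]; j=4 S=198.7155 intr=0.0000 cont=0.0000 V=0.0000[hold]  S*(4)=-
k=3: j=0 S=71.6185 intr=11.9215 cont=16.1558 V=16.1558[hold]; j=1 S=95.8640 intr=0.0000 cont=6.4106 V=6.4106[hold]; j=2 S=128.3175 intr=0.0000 cont=1.6200 V=1.6200[hold]; j=3 S=171.7578 intr=0.0000 cont=0.1909 V=0.1909[hold]  S*(3)=-
k=2: j=0 S=82.8591 intr=0.6809 cont=11.2473 V=11.2473[hold]; j=1 S=110.9100 intr=0.0000 cont=4.0110 V=4.0110[hold]; j=2 S=148.4572 intr=0.0000 cont=0.9067 V=0.9067[hold]  S*(2)=-
k=1: j=0 S=95.8640 intr=0.0000 cont=7.6089 V=7.6089[hold]; j=1 S=128.3175 intr=0.0000 cont=2.4572 V=2.4572[hold]  S*(1)=-
k=0: j=0 S=110.9100 intr=0.0000 cont=5.0222 V=5.0222[hold]  S*(0)=-

price = 5.0222
boundary = - - - - - 53.5050 46.2465 53.5050 61.9027
tree:
5.0222
7.6089 2.4572
11.2473 4.0110 0.9067
16.1558 6.4106 1.6200 0.1909
22.4490 9.9855 2.8565 0.3802 0.0000
30.0350 15.0641 4.9518 0.7573 0.0000 0.0000
37.2935 21.8261 8.3935 1.5084 0.0000 0.0000 0.0000
43.5672 30.0350 13.7909 3.0046 0.0000 0.0000 0.0000 0.0000
48.9899 37.2935 21.6373 5.9850 0.0000 0.0000 0.0000 0.0000 0.0000
53.6770 43.5672 30.0350 11.9215 0.0000 0.0000 0.0000 0.0000 0.0000 0.0000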